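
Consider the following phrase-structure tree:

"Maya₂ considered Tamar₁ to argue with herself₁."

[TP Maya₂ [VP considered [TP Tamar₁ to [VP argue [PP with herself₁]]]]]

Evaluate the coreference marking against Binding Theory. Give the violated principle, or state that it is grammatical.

grammatical

The two coindexed NPs are *Tamar₁* and *herself₁*.
*herself₁* is an anaphor; its binding domain is the embedded TP, whose subject is Tamar₁. *Tamar₁* c-commands it within that domain and shares its index, so Principle A is satisfied.
*Tamar₁* is an R-expression; *herself₁* does not c-command it, and no other NP shares its index, so Principle C is satisfied.
All principles are respected.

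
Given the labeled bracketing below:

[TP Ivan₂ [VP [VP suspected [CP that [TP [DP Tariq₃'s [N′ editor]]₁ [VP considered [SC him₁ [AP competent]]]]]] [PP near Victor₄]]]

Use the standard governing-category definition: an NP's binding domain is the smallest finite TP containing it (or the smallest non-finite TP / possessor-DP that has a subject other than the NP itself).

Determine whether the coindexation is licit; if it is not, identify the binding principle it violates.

The two coindexed NPs are *[Tariq₃'s editor]₁* and *him₁*.
*him₁* is a pronoun. Its binding domain is the embedded TP, whose subject is [Tariq₃'s editor]₁.
*[Tariq₃'s editor]₁* c-commands it within that domain and carries the same index.
The pronoun is locally bound → Principle B violation.

Principle B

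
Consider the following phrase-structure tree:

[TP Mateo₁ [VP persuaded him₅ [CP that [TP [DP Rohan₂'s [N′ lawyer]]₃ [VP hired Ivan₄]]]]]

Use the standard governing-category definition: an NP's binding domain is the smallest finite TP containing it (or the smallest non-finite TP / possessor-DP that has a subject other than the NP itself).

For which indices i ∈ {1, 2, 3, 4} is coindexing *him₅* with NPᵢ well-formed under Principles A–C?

*him* is a pronoun, so Principle B applies: it must be free in its binding domain.
Binding domain of *him₅*: the matrix TP, whose subject is Mateo₁.
*Mateo₁* c-commands the pronoun within its binding domain → coindexation would violate Principle B.
*Rohan₂*: the pronoun c-commands this R-expression → coindexation would violate Principle C on *Rohan₂*.
*[Rohan₂'s lawyer]₃*: the pronoun c-commands this R-expression → coindexation would violate Principle C on *[Rohan₂'s lawyer]₃*.
*Ivan₄*: the pronoun c-commands this R-expression → coindexation would violate Principle C on *Ivan₄*.

none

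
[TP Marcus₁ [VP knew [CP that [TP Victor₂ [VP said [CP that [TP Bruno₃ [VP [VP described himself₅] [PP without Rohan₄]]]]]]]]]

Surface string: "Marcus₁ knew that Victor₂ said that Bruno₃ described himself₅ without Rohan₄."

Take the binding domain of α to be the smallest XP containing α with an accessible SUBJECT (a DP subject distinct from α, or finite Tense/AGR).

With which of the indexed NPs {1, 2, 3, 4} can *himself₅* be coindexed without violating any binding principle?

*himself* is an anaphor, so Principle A applies: it must be bound in its binding domain.
Binding domain of *himself₅*: the embedded TP, whose subject is Bruno₃.
*Marcus₁* c-commands the anaphor but is outside its binding domain → cannot satisfy Principle A.
*Victor₂* c-commands the anaphor but is outside its binding domain → cannot satisfy Principle A.
*Bruno₃* c-commands the anaphor within its binding domain → licit binder.
*Rohan₄* does not c-command the anaphor → cannot bind it.

{3}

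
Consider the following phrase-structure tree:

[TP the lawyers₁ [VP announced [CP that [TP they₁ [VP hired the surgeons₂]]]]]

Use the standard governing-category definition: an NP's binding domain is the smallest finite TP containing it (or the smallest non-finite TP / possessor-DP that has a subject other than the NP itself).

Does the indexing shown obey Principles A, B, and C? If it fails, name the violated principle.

grammatical

The two coindexed NPs are *the lawyers₁* and *they₁*.
*they₁* is a pronoun; nothing c-commands it within its binding domain (the embedded TP.), so Principle B holds trivially.
*the lawyers₁* is an R-expression; *they₁* does not c-command it, and no other NP shares its index, so Principle C is satisfied.
All principles are respected.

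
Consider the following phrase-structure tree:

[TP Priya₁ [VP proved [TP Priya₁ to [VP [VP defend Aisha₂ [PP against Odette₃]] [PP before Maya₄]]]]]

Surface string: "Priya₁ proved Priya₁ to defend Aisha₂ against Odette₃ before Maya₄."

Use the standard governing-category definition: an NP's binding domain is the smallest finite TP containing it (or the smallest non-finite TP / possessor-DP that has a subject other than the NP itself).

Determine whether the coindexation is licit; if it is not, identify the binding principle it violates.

The two coindexed NPs are *Priya₁* (the higher occurrence) and *Priya₁* (the lower occurrence).
*Priya₁* (the lower occurrence) is an R-expression. Principle C requires it to be free everywhere.
*Priya₁* (the higher occurrence) c-commands it and carries the same index.
The R-expression is bound → Principle C violation.

Principle C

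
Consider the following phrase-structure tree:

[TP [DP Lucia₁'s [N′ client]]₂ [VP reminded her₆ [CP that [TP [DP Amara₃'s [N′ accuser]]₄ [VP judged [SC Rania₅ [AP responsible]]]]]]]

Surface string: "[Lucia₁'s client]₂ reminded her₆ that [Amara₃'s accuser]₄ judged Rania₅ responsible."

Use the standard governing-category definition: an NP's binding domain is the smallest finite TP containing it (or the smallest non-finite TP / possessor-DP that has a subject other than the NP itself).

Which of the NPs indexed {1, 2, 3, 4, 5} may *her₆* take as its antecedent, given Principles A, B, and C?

{1}

*her* is a pronoun, so Principle B applies: it must be free in its binding domain.
Binding domain of *her₆*: the matrix TP, whose subject is [Lucia₁'s client]₂.
*Lucia₁* and the pronoun do not c-command one another → neither Principle B nor Principle C is at stake; coindexation permitted.
*[Lucia₁'s client]₂* c-commands the pronoun within its binding domain → coindexation would violate Principle B.
*Amara₃*: the pronoun c-commands this R-expression → coindexation would violate Principle C on *Amara₃*.
*[Amara₃'s accuser]₄*: the pronoun c-commands this R-expression → coindexation would violate Principle C on *[Amara₃'s accuser]₄*.
*Rania₅*: the pronoun c-commands this R-expression → coindexation would violate Principle C on *Rania₅*.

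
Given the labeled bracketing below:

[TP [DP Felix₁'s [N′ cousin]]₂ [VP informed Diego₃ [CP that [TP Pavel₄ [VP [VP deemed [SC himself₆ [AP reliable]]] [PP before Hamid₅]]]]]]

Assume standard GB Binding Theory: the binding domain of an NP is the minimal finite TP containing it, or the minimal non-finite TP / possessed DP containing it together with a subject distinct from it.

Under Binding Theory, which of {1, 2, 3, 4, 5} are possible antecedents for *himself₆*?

{4}

*himself* is an anaphor, so Principle A applies: it must be bound in its binding domain.
Binding domain of *himself₆*: the embedded TP, whose subject is Pavel₄.
*Felix₁* does not c-command the anaphor → cannot bind it.
*[Felix₁'s cousin]₂* c-commands the anaphor but is outside its binding domain → cannot satisfy Principle A.
*Diego₃* c-commands the anaphor but is outside its binding domain → cannot satisfy Principle A.
*Pavel₄* c-commands the anaphor within its binding domain → licit binder.
*Hamid₅* does not c-command the anaphor → cannot bind it.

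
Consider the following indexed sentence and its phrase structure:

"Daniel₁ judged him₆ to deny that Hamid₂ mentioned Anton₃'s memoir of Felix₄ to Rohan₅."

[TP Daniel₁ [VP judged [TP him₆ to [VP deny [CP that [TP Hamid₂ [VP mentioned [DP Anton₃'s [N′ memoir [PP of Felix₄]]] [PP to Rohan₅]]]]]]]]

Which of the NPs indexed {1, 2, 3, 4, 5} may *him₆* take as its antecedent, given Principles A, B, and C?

none

*him* is a pronoun, so Principle B applies: it must be free in its binding domain.
Binding domain of *him₆*: the matrix TP, whose subject is Daniel₁.
*Daniel₁* c-commands the pronoun within its binding domain → coindexation would violate Principle B.
*Hamid₂*: the pronoun c-commands this R-expression → coindexation would violate Principle C on *Hamid₂*.
*Anton₃*: the pronoun c-commands this R-expression → coindexation would violate Principle C on *Anton₃*.
*Felix₄*: the pronoun c-commands this R-expression → coindexation would violate Principle C on *Felix₄*.
*Rohan₅*: the pronoun c-commands this R-expression → coindexation would violate Principle C on *Rohan₅*.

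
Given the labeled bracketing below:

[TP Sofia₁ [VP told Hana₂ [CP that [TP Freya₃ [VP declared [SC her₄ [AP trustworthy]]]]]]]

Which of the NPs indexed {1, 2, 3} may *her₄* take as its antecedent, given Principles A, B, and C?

*her* is a pronoun, so Principle B applies: it must be free in its binding domain.
Binding domain of *her₄*: the embedded TP, whose subject is Freya₃.
*Sofia₁* c-commands the pronoun but from outside its binding domain, and is not c-commanded by it → coindexation permitted.
*Hana₂* c-commands the pronoun but from outside its binding domain, and is not c-commanded by it → coindexation permitted.
*Freya₃* c-commands the pronoun within its binding domain → coindexation would violate Principle B.

{1, 2}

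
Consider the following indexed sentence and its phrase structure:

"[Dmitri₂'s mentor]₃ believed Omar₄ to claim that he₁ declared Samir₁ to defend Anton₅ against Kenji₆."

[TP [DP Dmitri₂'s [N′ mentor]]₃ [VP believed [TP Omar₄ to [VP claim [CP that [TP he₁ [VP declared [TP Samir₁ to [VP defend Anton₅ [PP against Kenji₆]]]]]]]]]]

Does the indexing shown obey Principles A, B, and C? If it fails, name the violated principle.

Principle C

The two coindexed NPs are *he₁* and *Samir₁*.
*Samir₁* is an R-expression. Principle C requires it to be free everywhere.
*he₁* c-commands it and carries the same index.
The R-expression is bound → Principle C violation.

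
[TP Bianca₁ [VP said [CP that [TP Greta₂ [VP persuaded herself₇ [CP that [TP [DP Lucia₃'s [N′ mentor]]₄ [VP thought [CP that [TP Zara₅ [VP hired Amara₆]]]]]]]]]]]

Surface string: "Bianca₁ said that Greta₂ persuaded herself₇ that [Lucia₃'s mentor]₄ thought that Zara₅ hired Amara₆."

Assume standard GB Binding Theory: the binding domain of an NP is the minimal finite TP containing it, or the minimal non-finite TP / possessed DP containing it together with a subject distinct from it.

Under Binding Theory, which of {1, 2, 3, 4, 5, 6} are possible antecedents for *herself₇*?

{2}

*herself* is an anaphor, so Principle A applies: it must be bound in its binding domain.
Binding domain of *herself₇*: the embedded TP, whose subject is Greta₂.
*Bianca₁* c-commands the anaphor but is outside its binding domain → cannot satisfy Principle A.
*Greta₂* c-commands the anaphor within its binding domain → licit binder.
*Lucia₃* does not c-command the anaphor → cannot bind it.
*[Lucia₃'s mentor]₄* does not c-command the anaphor → cannot bind it.
*Zara₅* does not c-command the anaphor → cannot bind it.
*Amara₆* does not c-command the anaphor → cannot bind it.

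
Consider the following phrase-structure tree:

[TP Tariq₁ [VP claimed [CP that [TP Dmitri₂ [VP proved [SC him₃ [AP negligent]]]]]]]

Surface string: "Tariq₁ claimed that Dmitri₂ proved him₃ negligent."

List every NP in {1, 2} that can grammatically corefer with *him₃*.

{1}

*him* is a pronoun, so Principle B applies: it must be free in its binding domain.
Binding domain of *him₃*: the embedded TP, whose subject is Dmitri₂.
*Tariq₁* c-commands the pronoun but from outside its binding domain, and is not c-commanded by it → coindexation permitted.
*Dmitri₂* c-commands the pronoun within its binding domain → coindexation would violate Principle B.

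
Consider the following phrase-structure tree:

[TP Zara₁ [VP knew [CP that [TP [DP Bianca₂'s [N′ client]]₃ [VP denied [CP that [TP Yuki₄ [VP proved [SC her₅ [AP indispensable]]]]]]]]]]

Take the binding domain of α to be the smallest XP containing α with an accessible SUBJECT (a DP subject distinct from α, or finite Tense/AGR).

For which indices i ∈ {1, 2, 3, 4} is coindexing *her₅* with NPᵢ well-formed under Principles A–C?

{1, 2, 3}

*her* is a pronoun, so Principle B applies: it must be free in its binding domain.
Binding domain of *her₅*: the embedded TP, whose subject is Yuki₄.
*Zara₁* c-commands the pronoun but from outside its binding domain, and is not c-commanded by it → coindexation permitted.
*Bianca₂* and the pronoun do not c-command one another → neither Principle B nor Principle C is at stake; coindexation permitted.
*[Bianca₂'s client]₃* c-commands the pronoun but from outside its binding domain, and is not c-commanded by it → coindexation permitted.
*Yuki₄* c-commands the pronoun within its binding domain → coindexation would violate Principle B.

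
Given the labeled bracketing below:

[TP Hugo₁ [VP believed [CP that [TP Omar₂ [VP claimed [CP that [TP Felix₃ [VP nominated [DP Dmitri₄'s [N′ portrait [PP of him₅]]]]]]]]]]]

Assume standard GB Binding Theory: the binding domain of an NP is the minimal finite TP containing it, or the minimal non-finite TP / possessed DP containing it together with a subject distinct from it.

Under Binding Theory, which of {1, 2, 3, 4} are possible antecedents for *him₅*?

{1, 2, 3}

*him* is a pronoun, so Principle B applies: it must be free in its binding domain.
Binding domain of *him₅*: the possessed DP, whose subject is Dmitri₄.
*Hugo₁* c-commands the pronoun but from outside its binding domain, and is not c-commanded by it → coindexation permitted.
*Omar₂* c-commands the pronoun but from outside its binding domain, and is not c-commanded by it → coindexation permitted.
*Felix₃* c-commands the pronoun but from outside its binding domain, and is not c-commanded by it → coindexation permitted.
*Dmitri₄* c-commands the pronoun within its binding domain → coindexation would violate Principle B.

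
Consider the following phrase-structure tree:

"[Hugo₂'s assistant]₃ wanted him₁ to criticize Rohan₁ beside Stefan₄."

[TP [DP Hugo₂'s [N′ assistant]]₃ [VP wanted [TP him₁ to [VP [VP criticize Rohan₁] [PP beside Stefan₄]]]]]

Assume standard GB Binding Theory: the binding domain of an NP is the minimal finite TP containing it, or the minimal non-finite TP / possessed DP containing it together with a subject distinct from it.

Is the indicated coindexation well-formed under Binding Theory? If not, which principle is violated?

The two coindexed NPs are *him₁* and *Rohan₁*.
*Rohan₁* is an R-expression. Principle C requires it to be free everywhere.
*him₁* c-commands it and carries the same index.
The R-expression is bound → Principle C violation.

Principle C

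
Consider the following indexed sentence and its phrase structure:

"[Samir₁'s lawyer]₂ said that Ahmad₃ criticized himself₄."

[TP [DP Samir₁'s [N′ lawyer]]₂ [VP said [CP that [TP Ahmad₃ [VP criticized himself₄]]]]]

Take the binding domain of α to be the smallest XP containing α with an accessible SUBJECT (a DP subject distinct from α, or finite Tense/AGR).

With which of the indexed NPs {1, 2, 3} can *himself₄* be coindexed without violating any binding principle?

*himself* is an anaphor, so Principle A applies: it must be bound in its binding domain.
Binding domain of *himself₄*: the embedded TP, whose subject is Ahmad₃.
*Samir₁* does not c-command the anaphor → cannot bind it.
*[Samir₁'s lawyer]₂* c-commands the anaphor but is outside its binding domain → cannot satisfy Principle A.
*Ahmad₃* c-commands the anaphor within its binding domain → licit binder.

{3}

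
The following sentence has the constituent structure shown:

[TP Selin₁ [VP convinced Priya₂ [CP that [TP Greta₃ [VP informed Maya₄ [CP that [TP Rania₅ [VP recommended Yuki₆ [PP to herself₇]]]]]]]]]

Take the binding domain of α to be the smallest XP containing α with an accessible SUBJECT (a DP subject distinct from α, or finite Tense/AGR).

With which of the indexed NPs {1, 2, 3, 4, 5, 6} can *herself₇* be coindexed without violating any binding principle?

{5, 6}

*herself* is an anaphor, so Principle A applies: it must be bound in its binding domain.
Binding domain of *herself₇*: the embedded TP, whose subject is Rania₅.
*Selin₁* c-commands the anaphor but is outside its binding domain → cannot satisfy Principle A.
*Priya₂* c-commands the anaphor but is outside its binding domain → cannot satisfy Principle A.
*Greta₃* c-commands the anaphor but is outside its binding domain → cannot satisfy Principle A.
*Maya₄* c-commands the anaphor but is outside its binding domain → cannot satisfy Principle A.
*Rania₅* c-commands the anaphor within its binding domain → licit binder.
*Yuki₆* c-commands the anaphor within its binding domain → licit binder.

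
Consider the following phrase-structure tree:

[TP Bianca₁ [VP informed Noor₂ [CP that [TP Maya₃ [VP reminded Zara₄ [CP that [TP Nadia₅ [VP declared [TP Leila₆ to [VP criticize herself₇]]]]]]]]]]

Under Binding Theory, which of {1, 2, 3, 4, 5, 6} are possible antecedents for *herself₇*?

*herself* is an anaphor, so Principle A applies: it must be bound in its binding domain.
Binding domain of *herself₇*: the embedded TP, whose subject is Leila₆.
*Bianca₁* c-commands the anaphor but is outside its binding domain → cannot satisfy Principle A.
*Noor₂* c-commands the anaphor but is outside its binding domain → cannot satisfy Principle A.
*Maya₃* c-commands the anaphor but is outside its binding domain → cannot satisfy Principle A.
*Zara₄* c-commands the anaphor but is outside its binding domain → cannot satisfy Principle A.
*Nadia₅* c-commands the anaphor but is outside its binding domain → cannot satisfy Principle A.
*Leila₆* c-commands the anaphor within its binding domain → licit binder.

{6}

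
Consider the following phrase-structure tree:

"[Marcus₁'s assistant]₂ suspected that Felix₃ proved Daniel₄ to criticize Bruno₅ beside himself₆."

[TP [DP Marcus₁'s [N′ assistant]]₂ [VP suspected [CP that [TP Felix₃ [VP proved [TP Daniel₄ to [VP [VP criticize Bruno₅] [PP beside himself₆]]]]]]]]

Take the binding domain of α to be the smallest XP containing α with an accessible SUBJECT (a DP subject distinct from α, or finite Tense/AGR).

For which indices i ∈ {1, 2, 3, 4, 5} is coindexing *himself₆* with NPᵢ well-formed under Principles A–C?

{4}

*himself* is an anaphor, so Principle A applies: it must be bound in its binding domain.
Binding domain of *himself₆*: the embedded TP, whose subject is Daniel₄.
*Marcus₁* does not c-command the anaphor → cannot bind it.
*[Marcus₁'s assistant]₂* c-commands the anaphor but is outside its binding domain → cannot satisfy Principle A.
*Felix₃* c-commands the anaphor but is outside its binding domain → cannot satisfy Principle A.
*Daniel₄* c-commands the anaphor within its binding domain → licit binder.
*Bruno₅* does not c-command the anaphor → cannot bind it.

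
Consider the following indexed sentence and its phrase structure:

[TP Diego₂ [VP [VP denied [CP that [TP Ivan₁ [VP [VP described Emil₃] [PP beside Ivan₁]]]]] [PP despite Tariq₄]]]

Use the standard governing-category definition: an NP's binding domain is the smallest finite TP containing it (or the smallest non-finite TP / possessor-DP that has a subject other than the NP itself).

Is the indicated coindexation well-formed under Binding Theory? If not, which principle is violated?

The two coindexed NPs are *Ivan₁* (the higher occurrence) and *Ivan₁* (the lower occurrence).
*Ivan₁* (the lower occurrence) is an R-expression. Principle C requires it to be free everywhere.
*Ivan₁* (the higher occurrence) c-commands it and carries the same index.
The R-expression is bound → Principle C violation.

Principle C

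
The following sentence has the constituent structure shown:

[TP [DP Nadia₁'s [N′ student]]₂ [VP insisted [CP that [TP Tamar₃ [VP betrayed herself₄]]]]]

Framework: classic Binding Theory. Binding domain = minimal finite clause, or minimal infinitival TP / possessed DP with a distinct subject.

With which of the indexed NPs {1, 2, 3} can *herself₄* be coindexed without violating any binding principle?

{3}

*herself* is an anaphor, so Principle A applies: it must be bound in its binding domain.
Binding domain of *herself₄*: the embedded TP, whose subject is Tamar₃.
*Nadia₁* does not c-command the anaphor → cannot bind it.
*[Nadia₁'s student]₂* c-commands the anaphor but is outside its binding domain → cannot satisfy Principle A.
*Tamar₃* c-commands the anaphor within its binding domain → licit binder.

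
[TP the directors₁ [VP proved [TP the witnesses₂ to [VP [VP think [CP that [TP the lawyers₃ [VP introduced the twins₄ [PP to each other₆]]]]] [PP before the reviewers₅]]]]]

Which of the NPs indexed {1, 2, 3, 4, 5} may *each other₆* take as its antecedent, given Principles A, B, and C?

*each other* is an anaphor, so Principle A applies: it must be bound in its binding domain.
Binding domain of *each other₆*: the embedded TP, whose subject is the lawyers₃.
*the directors₁* c-commands the anaphor but is outside its binding domain → cannot satisfy Principle A.
*the witnesses₂* c-commands the anaphor but is outside its binding domain → cannot satisfy Principle A.
*the lawyers₃* c-commands the anaphor within its binding domain → licit binder.
*the twins₄* c-commands the anaphor within its binding domain → licit binder.
*the reviewers₅* does not c-command the anaphor → cannot bind it.

{3, 4}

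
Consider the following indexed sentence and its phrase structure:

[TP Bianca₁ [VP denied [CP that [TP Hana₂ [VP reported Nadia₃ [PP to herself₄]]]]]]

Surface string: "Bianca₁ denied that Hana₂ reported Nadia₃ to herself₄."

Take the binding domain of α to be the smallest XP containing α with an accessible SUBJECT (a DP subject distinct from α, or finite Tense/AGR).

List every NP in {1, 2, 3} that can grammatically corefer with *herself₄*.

*herself* is an anaphor, so Principle A applies: it must be bound in its binding domain.
Binding domain of *herself₄*: the embedded TP, whose subject is Hana₂.
*Bianca₁* c-commands the anaphor but is outside its binding domain → cannot satisfy Principle A.
*Hana₂* c-commands the anaphor within its binding domain → licit binder.
*Nadia₃* c-commands the anaphor within its binding domain → licit binder.

{2, 3}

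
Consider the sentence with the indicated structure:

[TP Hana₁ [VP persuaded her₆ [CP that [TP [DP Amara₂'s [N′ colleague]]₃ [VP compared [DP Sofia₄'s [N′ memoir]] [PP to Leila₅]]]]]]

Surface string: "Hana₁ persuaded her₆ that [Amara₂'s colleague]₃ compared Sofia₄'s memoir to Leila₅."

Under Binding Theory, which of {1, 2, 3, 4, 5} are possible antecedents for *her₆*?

none

*her* is a pronoun, so Principle B applies: it must be free in its binding domain.
Binding domain of *her₆*: the matrix TP, whose subject is Hana₁.
*Hana₁* c-commands the pronoun within its binding domain → coindexation would violate Principle B.
*Amara₂*: the pronoun c-commands this R-expression → coindexation would violate Principle C on *Amara₂*.
*[Amara₂'s colleague]₃*: the pronoun c-commands this R-expression → coindexation would violate Principle C on *[Amara₂'s colleague]₃*.
*Sofia₄*: the pronoun c-commands this R-expression → coindexation would violate Principle C on *Sofia₄*.
*Leila₅*: the pronoun c-commands this R-expression → coindexation would violate Principle C on *Leila₅*.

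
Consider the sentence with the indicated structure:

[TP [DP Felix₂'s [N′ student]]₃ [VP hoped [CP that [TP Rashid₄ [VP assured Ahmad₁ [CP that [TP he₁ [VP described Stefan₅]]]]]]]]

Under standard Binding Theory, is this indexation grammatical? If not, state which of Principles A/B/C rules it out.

The two coindexed NPs are *Ahmad₁* and *he₁*.
*he₁* is a pronoun; nothing c-commands it within its binding domain (the embedded TP.), so Principle B holds trivially.
*Ahmad₁* is an R-expression; *he₁* does not c-command it, and no other NP shares its index, so Principle C is satisfied.
All principles are respected.

grammatical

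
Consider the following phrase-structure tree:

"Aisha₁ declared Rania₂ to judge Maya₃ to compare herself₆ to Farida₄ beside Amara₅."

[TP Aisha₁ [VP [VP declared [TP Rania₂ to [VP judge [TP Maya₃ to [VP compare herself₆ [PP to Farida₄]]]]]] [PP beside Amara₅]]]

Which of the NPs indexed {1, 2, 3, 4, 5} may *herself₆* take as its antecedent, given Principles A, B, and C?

{3}

*herself* is an anaphor, so Principle A applies: it must be bound in its binding domain.
Binding domain of *herself₆*: the embedded TP, whose subject is Maya₃.
*Aisha₁* c-commands the anaphor but is outside its binding domain → cannot satisfy Principle A.
*Rania₂* c-commands the anaphor but is outside its binding domain → cannot satisfy Principle A.
*Maya₃* c-commands the anaphor within its binding domain → licit binder.
*Farida₄* does not c-command the anaphor → cannot bind it.
*Amara₅* does not c-command the anaphor → cannot bind it.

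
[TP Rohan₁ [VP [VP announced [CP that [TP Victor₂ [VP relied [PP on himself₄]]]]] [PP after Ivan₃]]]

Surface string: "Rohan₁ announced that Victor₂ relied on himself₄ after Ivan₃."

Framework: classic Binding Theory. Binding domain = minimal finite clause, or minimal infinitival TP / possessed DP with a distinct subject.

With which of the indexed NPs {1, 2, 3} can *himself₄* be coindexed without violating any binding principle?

*himself* is an anaphor, so Principle A applies: it must be bound in its binding domain.
Binding domain of *himself₄*: the embedded TP, whose subject is Victor₂.
*Rohan₁* c-commands the anaphor but is outside its binding domain → cannot satisfy Principle A.
*Victor₂* c-commands the anaphor within its binding domain → licit binder.
*Ivan₃* does not c-command the anaphor → cannot bind it.

{2}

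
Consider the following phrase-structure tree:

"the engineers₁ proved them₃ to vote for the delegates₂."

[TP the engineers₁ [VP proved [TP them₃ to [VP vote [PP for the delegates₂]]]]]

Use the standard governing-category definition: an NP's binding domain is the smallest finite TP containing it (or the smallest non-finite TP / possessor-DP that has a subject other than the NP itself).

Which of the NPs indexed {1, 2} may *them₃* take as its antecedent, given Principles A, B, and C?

*them* is a pronoun, so Principle B applies: it must be free in its binding domain.
Binding domain of *them₃*: the matrix TP, whose subject is the engineers₁.
*the engineers₁* c-commands the pronoun within its binding domain → coindexation would violate Principle B.
*the delegates₂*: the pronoun c-commands this R-expression → coindexation would violate Principle C on *the delegates₂*.

none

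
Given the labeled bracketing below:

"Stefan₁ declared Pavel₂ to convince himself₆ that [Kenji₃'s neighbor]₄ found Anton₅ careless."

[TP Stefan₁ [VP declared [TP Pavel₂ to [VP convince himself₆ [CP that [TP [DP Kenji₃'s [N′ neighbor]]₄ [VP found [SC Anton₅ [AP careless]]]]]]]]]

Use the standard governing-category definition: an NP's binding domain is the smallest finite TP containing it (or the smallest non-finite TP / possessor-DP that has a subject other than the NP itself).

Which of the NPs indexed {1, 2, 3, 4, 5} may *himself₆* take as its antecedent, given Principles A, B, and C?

{2}

*himself* is an anaphor, so Principle A applies: it must be bound in its binding domain.
Binding domain of *himself₆*: the embedded TP, whose subject is Pavel₂.
*Stefan₁* c-commands the anaphor but is outside its binding domain → cannot satisfy Principle A.
*Pavel₂* c-commands the anaphor within its binding domain → licit binder.
*Kenji₃* does not c-command the anaphor → cannot bind it.
*[Kenji₃'s neighbor]₄* does not c-command the anaphor → cannot bind it.
*Anton₅* does not c-command the anaphor → cannot bind it.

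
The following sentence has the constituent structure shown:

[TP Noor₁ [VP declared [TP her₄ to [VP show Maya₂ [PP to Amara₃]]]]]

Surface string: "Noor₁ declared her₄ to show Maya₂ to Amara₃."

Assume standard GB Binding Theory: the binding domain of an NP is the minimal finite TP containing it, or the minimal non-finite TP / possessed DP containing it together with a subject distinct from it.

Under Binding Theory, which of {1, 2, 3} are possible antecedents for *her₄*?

*her* is a pronoun, so Principle B applies: it must be free in its binding domain.
Binding domain of *her₄*: the matrix TP, whose subject is Noor₁.
*Noor₁* c-commands the pronoun within its binding domain → coindexation would violate Principle B.
*Maya₂*: the pronoun c-commands this R-expression → coindexation would violate Principle C on *Maya₂*.
*Amara₃*: the pronoun c-commands this R-expression → coindexation would violate Principle C on *Amara₃*.

none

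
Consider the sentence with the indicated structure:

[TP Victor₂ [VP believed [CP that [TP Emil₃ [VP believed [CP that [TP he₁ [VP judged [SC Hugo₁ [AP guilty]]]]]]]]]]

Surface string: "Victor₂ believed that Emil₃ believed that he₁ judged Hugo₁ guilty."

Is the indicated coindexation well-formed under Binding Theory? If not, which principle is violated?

The two coindexed NPs are *he₁* and *Hugo₁*.
*Hugo₁* is an R-expression. Principle C requires it to be free everywhere.
*he₁* c-commands it and carries the same index.
The R-expression is bound → Principle C violation.

Principle C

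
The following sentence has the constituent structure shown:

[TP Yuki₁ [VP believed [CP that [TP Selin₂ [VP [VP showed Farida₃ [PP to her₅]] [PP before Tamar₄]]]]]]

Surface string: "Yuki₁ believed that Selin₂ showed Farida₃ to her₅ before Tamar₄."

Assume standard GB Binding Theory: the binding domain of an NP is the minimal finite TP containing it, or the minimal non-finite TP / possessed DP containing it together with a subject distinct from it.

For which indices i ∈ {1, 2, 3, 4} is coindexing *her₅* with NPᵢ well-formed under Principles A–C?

{1, 4}

*her* is a pronoun, so Principle B applies: it must be free in its binding domain.
Binding domain of *her₅*: the embedded TP, whose subject is Selin₂.
*Yuki₁* c-commands the pronoun but from outside its binding domain, and is not c-commanded by it → coindexation permitted.
*Selin₂* c-commands the pronoun within its binding domain → coindexation would violate Principle B.
*Farida₃* c-commands the pronoun within its binding domain → coindexation would violate Principle B.
*Tamar₄* and the pronoun do not c-command one another → neither Principle B nor Principle C is at stake; coindexation permitted.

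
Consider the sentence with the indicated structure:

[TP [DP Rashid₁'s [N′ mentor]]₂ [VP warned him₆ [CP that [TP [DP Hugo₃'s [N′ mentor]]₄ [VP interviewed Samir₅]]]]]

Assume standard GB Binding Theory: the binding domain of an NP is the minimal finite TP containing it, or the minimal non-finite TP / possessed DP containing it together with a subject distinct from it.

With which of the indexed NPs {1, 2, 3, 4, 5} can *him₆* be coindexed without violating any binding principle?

{1}

*him* is a pronoun, so Principle B applies: it must be free in its binding domain.
Binding domain of *him₆*: the matrix TP, whose subject is [Rashid₁'s mentor]₂.
*Rashid₁* and the pronoun do not c-command one another → neither Principle B nor Principle C is at stake; coindexation permitted.
*[Rashid₁'s mentor]₂* c-commands the pronoun within its binding domain → coindexation would violate Principle B.
*Hugo₃*: the pronoun c-commands this R-expression → coindexation would violate Principle C on *Hugo₃*.
*[Hugo₃'s mentor]₄*: the pronoun c-commands this R-expression → coindexation would violate Principle C on *[Hugo₃'s mentor]₄*.
*Samir₅*: the pronoun c-commands this R-expression → coindexation would violate Principle C on *Samir₅*.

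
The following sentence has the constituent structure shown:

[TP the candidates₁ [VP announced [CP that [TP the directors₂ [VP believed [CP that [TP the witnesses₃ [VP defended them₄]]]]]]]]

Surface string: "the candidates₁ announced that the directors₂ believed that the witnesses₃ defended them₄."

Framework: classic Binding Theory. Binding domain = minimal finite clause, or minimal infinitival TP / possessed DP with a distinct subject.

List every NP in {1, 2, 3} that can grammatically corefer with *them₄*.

*them* is a pronoun, so Principle B applies: it must be free in its binding domain.
Binding domain of *them₄*: the embedded TP, whose subject is the witnesses₃.
*the candidates₁* c-commands the pronoun but from outside its binding domain, and is not c-commanded by it → coindexation permitted.
*the directors₂* c-commands the pronoun but from outside its binding domain, and is not c-commanded by it → coindexation permitted.
*the witnesses₃* c-commands the pronoun within its binding domain → coindexation would violate Principle B.

{1, 2}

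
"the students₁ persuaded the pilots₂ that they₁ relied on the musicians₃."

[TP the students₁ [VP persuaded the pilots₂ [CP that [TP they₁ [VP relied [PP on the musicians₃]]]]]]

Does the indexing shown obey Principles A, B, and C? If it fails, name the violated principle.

grammatical

The two coindexed NPs are *the students₁* and *they₁*.
*they₁* is a pronoun; nothing c-commands it within its binding domain (the embedded TP.), so Principle B holds trivially.
*the students₁* is an R-expression; *they₁* does not c-command it, and no other NP shares its index, so Principle C is satisfied.
All principles are respected.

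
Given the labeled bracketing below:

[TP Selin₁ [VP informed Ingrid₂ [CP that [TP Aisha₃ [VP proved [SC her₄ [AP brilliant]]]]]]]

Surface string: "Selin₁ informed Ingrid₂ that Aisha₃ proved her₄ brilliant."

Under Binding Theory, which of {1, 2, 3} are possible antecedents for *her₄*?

{1, 2}

*her* is a pronoun, so Principle B applies: it must be free in its binding domain.
Binding domain of *her₄*: the embedded TP, whose subject is Aisha₃.
*Selin₁* c-commands the pronoun but from outside its binding domain, and is not c-commanded by it → coindexation permitted.
*Ingrid₂* c-commands the pronoun but from outside its binding domain, and is not c-commanded by it → coindexation permitted.
*Aisha₃* c-commands the pronoun within its binding domain → coindexation would violate Principle B.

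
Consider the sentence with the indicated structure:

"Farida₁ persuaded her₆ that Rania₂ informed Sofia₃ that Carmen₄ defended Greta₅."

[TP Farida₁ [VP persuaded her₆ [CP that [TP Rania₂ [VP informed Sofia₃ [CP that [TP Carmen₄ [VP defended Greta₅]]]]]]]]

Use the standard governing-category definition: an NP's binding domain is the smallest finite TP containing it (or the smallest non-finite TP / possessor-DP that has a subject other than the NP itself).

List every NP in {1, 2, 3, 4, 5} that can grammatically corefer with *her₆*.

*her* is a pronoun, so Principle B applies: it must be free in its binding domain.
Binding domain of *her₆*: the matrix TP, whose subject is Farida₁.
*Farida₁* c-commands the pronoun within its binding domain → coindexation would violate Principle B.
*Rania₂*: the pronoun c-commands this R-expression → coindexation would violate Principle C on *Rania₂*.
*Sofia₃*: the pronoun c-commands this R-expression → coindexation would violate Principle C on *Sofia₃*.
*Carmen₄*: the pronoun c-commands this R-expression → coindexation would violate Principle C on *Carmen₄*.
*Greta₅*: the pronoun c-commands this R-expression → coindexation would violate Principle C on *Greta₅*.

none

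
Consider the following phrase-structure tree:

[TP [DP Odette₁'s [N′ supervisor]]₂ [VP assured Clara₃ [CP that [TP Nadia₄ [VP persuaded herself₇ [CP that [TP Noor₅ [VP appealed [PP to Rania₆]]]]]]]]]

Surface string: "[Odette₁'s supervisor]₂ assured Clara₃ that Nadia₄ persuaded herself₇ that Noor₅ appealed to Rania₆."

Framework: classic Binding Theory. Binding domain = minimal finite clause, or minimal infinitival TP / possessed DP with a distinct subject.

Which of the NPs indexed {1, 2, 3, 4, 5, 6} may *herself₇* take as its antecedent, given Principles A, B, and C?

{4}

*herself* is an anaphor, so Principle A applies: it must be bound in its binding domain.
Binding domain of *herself₇*: the embedded TP, whose subject is Nadia₄.
*Odette₁* does not c-command the anaphor → cannot bind it.
*[Odette₁'s supervisor]₂* c-commands the anaphor but is outside its binding domain → cannot satisfy Principle A.
*Clara₃* c-commands the anaphor but is outside its binding domain → cannot satisfy Principle A.
*Nadia₄* c-commands the anaphor within its binding domain → licit binder.
*Noor₅* does not c-command the anaphor → cannot bind it.
*Rania₆* does not c-command the anaphor → cannot bind it.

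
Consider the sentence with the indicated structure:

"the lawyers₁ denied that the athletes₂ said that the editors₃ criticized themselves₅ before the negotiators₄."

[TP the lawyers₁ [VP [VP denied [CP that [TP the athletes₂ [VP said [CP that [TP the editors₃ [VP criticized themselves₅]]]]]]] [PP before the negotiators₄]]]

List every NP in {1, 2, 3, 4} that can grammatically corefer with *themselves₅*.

{3}

*themselves* is an anaphor, so Principle A applies: it must be bound in its binding domain.
Binding domain of *themselves₅*: the embedded TP, whose subject is the editors₃.
*the lawyers₁* c-commands the anaphor but is outside its binding domain → cannot satisfy Principle A.
*the athletes₂* c-commands the anaphor but is outside its binding domain → cannot satisfy Principle A.
*the editors₃* c-commands the anaphor within its binding domain → licit binder.
*the negotiators₄* does not c-command the anaphor → cannot bind it.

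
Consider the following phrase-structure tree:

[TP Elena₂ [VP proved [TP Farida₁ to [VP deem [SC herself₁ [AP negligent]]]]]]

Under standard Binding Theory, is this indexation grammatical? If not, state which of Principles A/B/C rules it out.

grammatical

The two coindexed NPs are *Farida₁* and *herself₁*.
*herself₁* is an anaphor; its binding domain is the embedded TP, whose subject is Farida₁. *Farida₁* c-commands it within that domain and shares its index, so Principle A is satisfied.
*Farida₁* is an R-expression; *herself₁* does not c-command it, and no other NP shares its index, so Principle C is satisfied.
All principles are respected.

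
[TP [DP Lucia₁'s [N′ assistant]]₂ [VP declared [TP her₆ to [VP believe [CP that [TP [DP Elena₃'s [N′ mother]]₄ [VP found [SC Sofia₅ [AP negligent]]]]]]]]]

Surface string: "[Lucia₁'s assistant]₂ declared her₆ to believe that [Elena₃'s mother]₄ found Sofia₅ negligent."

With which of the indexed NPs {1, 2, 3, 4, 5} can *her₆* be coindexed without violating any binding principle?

*her* is a pronoun, so Principle B applies: it must be free in its binding domain.
Binding domain of *her₆*: the matrix TP, whose subject is [Lucia₁'s assistant]₂.
*Lucia₁* and the pronoun do not c-command one another → neither Principle B nor Principle C is at stake; coindexation permitted.
*[Lucia₁'s assistant]₂* c-commands the pronoun within its binding domain → coindexation would violate Principle B.
*Elena₃*: the pronoun c-commands this R-expression → coindexation would violate Principle C on *Elena₃*.
*[Elena₃'s mother]₄*: the pronoun c-commands this R-expression → coindexation would violate Principle C on *[Elena₃'s mother]₄*.
*Sofia₅*: the pronoun c-commands this R-expression → coindexation would violate Principle C on *Sofia₅*.

{1}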